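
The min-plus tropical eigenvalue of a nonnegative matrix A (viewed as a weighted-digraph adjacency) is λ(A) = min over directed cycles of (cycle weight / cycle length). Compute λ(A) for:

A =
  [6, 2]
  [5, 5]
λ(A) = 7/2

Enumerate directed cycles and compute their means (weight / length). Sample:
  cycle 0 → 0: weight = 6, length = 1, mean = 6/1 ≈ 6.000
  cycle 1 → 1: weight = 5, length = 1, mean = 5/1 ≈ 5.000
  cycle 0 → 1 → 0: weight = 7, length = 2, mean = 7/2 ≈ 3.500
  cycle 1 → 0 → 1: weight = 7, length = 2, mean = 7/2 ≈ 3.500
Minimum mean = 3.500, attained e.g. along the cycle 0 → 1 → 0 with weight 7 and length 2. So λ(A) = 7/2 = 7/2.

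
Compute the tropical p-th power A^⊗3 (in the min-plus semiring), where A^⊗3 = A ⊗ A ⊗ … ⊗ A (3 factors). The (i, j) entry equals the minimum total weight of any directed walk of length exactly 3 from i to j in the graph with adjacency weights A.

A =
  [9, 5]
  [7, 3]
A^⊗3 =
  [15, 11]
  [13, 9]

Each entry (A^⊗3)_ij equals the minimum over all length-3 walks i = v_0 → v_1 → … → v_3 = j of Σ_t A[v_t][v_{t+1}]. For example, for (i, j) = (0, 1) we minimise over 4 possible intermediate vertex sequences; the minimum is 11, attained along the walk 0 → 1 → 1 → 1.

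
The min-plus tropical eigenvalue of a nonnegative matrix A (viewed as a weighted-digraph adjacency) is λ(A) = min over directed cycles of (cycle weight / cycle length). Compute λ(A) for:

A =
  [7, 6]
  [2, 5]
λ(A) = 4

Enumerate directed cycles and compute their means (weight / length). Sample:
  cycle 0 → 0: weight = 7, length = 1, mean = 7/1 ≈ 7.000
  cycle 1 → 1: weight = 5, length = 1, mean = 5/1 ≈ 5.000
  cycle 0 → 1 → 0: weight = 8, length = 2, mean = 8/2 ≈ 4.000
  cycle 1 → 0 → 1: weight = 8, length = 2, mean = 8/2 ≈ 4.000
Minimum mean = 4.000, attained e.g. along the cycle 0 → 1 → 0 with weight 8 and length 2. So λ(A) = 8/2 = 4.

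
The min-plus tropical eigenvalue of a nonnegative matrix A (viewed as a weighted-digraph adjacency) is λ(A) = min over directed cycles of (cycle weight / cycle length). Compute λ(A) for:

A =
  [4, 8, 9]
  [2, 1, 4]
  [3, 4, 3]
λ(A) = 1

Enumerate directed cycles and compute their means (weight / length). Sample:
  cycle 0 → 0: weight = 4, length = 1, mean = 4/1 ≈ 4.000
  cycle 1 → 1: weight = 1, length = 1, mean = 1/1 ≈ 1.000
  cycle 2 → 2: weight = 3, length = 1, mean = 3/1 ≈ 3.000
  cycle 0 → 1 → 0: weight = 10, length = 2, mean = 10/2 ≈ 5.000
  cycle 0 → 2 → 0: weight = 12, length = 2, mean = 12/2 ≈ 6.000
  cycle 1 → 0 → 1: weight = 10, length = 2, mean = 10/2 ≈ 5.000
Minimum mean = 1.000, attained e.g. along the cycle 1 → 1 with weight 1 and length 1. So λ(A) = 1/1 = 1.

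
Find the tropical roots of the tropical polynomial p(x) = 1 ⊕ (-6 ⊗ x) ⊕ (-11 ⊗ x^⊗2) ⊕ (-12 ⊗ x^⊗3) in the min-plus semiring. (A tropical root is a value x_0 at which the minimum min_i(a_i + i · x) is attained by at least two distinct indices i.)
Roots: {1, 5, 7}

Each tropical root is a break point of the lower envelope of the lines y = a_i + i · x (there are 4 lines, with slopes 0, 1, ..., 3). Only the lines that attain the minimum somewhere contribute to roots; other lines are dominated. Here the surviving (envelope) indices are i = 3, i = 2, i = 1, i = 0.
Intersections between consecutive envelope lines give the roots: for adjacent envelope indices i < j the intersection is x = (a_i − a_j) / (j − i). Reading off the sorted break points: {1, 5, 7}.
Verification: at each break x_0, at least two indices attain the minimum of min_i(a_i + i · x_0).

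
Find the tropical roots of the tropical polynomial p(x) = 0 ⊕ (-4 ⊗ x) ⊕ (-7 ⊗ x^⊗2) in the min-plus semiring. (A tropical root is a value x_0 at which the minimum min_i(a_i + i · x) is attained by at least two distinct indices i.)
Roots: {3, 4}

Each tropical root is a break point of the lower envelope of the lines y = a_i + i · x (there are 3 lines, with slopes 0, 1, ..., 2). Only the lines that attain the minimum somewhere contribute to roots; other lines are dominated. Here the surviving (envelope) indices are i = 2, i = 1, i = 0.
Intersections between consecutive envelope lines give the roots: for adjacent envelope indices i < j the intersection is x = (a_i − a_j) / (j − i). Reading off the sorted break points: {3, 4}.
Verification: at each break x_0, at least two indices attain the minimum of min_i(a_i + i · x_0).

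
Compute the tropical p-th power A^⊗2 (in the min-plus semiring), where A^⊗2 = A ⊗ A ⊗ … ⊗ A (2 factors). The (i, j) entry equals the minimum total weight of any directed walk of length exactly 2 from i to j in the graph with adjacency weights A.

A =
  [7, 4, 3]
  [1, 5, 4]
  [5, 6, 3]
A^⊗2 =
  [5, 9, 6]
  [6, 5, 4]
  [7, 9, 6]

Each entry (A^⊗2)_ij equals the minimum over all length-2 walks i = v_0 → v_1 → … → v_2 = j of Σ_t A[v_t][v_{t+1}]. For example, for (i, j) = (0, 2) we minimise over 3 possible intermediate vertex sequences; the minimum is 6, attained along the walk 0 → 2 → 2.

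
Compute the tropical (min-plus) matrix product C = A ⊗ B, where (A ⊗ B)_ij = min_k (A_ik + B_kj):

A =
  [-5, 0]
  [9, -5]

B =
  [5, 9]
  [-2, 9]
A ⊗ B =
  [-2, 4]
  [-7, 4]

Apply the min-plus product entry-by-entry:
  C[0][0] = min over k of (A[0][0] + B[0][0] = -5 + 5 = 0, A[0][1] + B[1][0] = 0 + -2 = -2) = -2 (attained at k = 1)
  C[0][1] = min over k of (A[0][0] + B[0][1] = -5 + 9 = 4, A[0][1] + B[1][1] = 0 + 9 = 9) = 4 (attained at k = 0)
  C[1][0] = min over k of (A[1][0] + B[0][0] = 9 + 5 = 14, A[1][1] + B[1][0] = -5 + -2 = -7) = -7 (attained at k = 1)
  C[1][1] = min over k of (A[1][0] + B[0][1] = 9 + 9 = 18, A[1][1] + B[1][1] = -5 + 9 = 4) = 4 (attained at k = 1)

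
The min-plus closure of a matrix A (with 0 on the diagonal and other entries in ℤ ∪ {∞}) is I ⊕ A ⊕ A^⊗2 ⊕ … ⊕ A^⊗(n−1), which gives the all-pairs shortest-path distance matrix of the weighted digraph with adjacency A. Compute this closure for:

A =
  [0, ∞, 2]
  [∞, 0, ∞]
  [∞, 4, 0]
Closure =
  [0, 6, 2]
  [∞, 0, ∞]
  [∞, 4, 0]

This is the Floyd-Warshall all-pairs shortest-path computation. For each intermediate vertex k = 0, 1, …, 2, update dist[i][j] ← min(dist[i][j], dist[i][k] + dist[k][j]). The final matrix gives, for each (i, j), the minimum total weight of any directed path from i to j (possibly empty when i = j).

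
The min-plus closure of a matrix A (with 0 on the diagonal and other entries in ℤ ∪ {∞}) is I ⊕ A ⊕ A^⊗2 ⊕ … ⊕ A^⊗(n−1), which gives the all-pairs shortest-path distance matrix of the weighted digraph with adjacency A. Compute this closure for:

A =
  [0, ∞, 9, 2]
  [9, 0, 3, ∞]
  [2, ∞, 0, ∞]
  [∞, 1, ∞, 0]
Closure =
  [0, 3, 6, 2]
  [5, 0, 3, 7]
  [2, 5, 0, 4]
  [6, 1, 4, 0]

This is the Floyd-Warshall all-pairs shortest-path computation. For each intermediate vertex k = 0, 1, …, 3, update dist[i][j] ← min(dist[i][j], dist[i][k] + dist[k][j]). The final matrix gives, for each (i, j), the minimum total weight of any directed path from i to j (possibly empty when i = j).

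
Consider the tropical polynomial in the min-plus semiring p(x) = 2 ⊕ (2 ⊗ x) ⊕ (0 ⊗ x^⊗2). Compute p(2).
p(2) = 2

A tropical monomial a ⊗ x^⊗i evaluates to a + i · x. Evaluating each term at x = 2:
  Term 0 contributes 2 + 0 · 2 = 2
  Term 1 contributes 2 + 1 · 2 = 4
  Term 2 contributes 0 + 2 · 2 = 4
p(2) = ⊕ of these = min[2, 4, 4] = 2.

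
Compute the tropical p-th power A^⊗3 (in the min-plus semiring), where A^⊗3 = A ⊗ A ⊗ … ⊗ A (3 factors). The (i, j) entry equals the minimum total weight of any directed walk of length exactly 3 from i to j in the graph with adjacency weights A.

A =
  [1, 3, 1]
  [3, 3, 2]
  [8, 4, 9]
A^⊗3 =
  [3, 5, 3]
  [5, 7, 5]
  [8, 10, 8]

Each entry (A^⊗3)_ij equals the minimum over all length-3 walks i = v_0 → v_1 → … → v_3 = j of Σ_t A[v_t][v_{t+1}]. For example, for (i, j) = (0, 2) we minimise over 9 possible intermediate vertex sequences; the minimum is 3, attained along the walk 0 → 0 → 0 → 2.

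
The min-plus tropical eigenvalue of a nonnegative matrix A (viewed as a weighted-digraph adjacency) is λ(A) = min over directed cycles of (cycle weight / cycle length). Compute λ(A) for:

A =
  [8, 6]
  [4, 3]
λ(A) = 3

Enumerate directed cycles and compute their means (weight / length). Sample:
  cycle 0 → 0: weight = 8, length = 1, mean = 8/1 ≈ 8.000
  cycle 1 → 1: weight = 3, length = 1, mean = 3/1 ≈ 3.000
  cycle 0 → 1 → 0: weight = 10, length = 2, mean = 10/2 ≈ 5.000
  cycle 1 → 0 → 1: weight = 10, length = 2, mean = 10/2 ≈ 5.000
Minimum mean = 3.000, attained e.g. along the cycle 1 → 1 with weight 3 and length 1. So λ(A) = 3/1 = 3.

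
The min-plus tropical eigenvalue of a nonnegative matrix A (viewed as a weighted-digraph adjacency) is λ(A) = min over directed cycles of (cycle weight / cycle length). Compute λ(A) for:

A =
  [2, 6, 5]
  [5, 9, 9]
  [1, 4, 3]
λ(A) = 2

Enumerate directed cycles and compute their means (weight / length). Sample:
  cycle 0 → 0: weight = 2, length = 1, mean = 2/1 ≈ 2.000
  cycle 1 → 1: weight = 9, length = 1, mean = 9/1 ≈ 9.000
  cycle 2 → 2: weight = 3, length = 1, mean = 3/1 ≈ 3.000
  cycle 0 → 1 → 0: weight = 11, length = 2, mean = 11/2 ≈ 5.500
  cycle 0 → 2 → 0: weight = 6, length = 2, mean = 6/2 ≈ 3.000
  cycle 1 → 0 → 1: weight = 11, length = 2, mean = 11/2 ≈ 5.500
Minimum mean = 2.000, attained e.g. along the cycle 0 → 0 with weight 2 and length 1. So λ(A) = 2/1 = 2.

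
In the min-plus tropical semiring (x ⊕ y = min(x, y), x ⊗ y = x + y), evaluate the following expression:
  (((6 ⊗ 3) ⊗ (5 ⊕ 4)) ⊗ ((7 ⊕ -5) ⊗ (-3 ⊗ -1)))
(((6 ⊗ 3) ⊗ (5 ⊕ 4)) ⊗ ((7 ⊕ -5) ⊗ (-3 ⊗ -1))) = 4

Expand innermost to outermost. Recall ⊕ takes the minimum of its arguments and ⊗ takes their sum. Working out the expression (((6 ⊗ 3) ⊗ (5 ⊕ 4)) ⊗ ((7 ⊕ -5) ⊗ (-3 ⊗ -1))) gives 4.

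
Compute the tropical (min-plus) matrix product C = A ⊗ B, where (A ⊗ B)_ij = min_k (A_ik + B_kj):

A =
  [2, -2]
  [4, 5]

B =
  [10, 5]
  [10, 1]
A ⊗ B =
  [8, -1]
  [14, 6]

Apply the min-plus product entry-by-entry:
  C[0][0] = min over k of (A[0][0] + B[0][0] = 2 + 10 = 12, A[0][1] + B[1][0] = -2 + 10 = 8) = 8 (attained at k = 1)
  C[0][1] = min over k of (A[0][0] + B[0][1] = 2 + 5 = 7, A[0][1] + B[1][1] = -2 + 1 = -1) = -1 (attained at k = 1)
  C[1][0] = min over k of (A[1][0] + B[0][0] = 4 + 10 = 14, A[1][1] + B[1][0] = 5 + 10 = 15) = 14 (attained at k = 0)
  C[1][1] = min over k of (A[1][0] + B[0][1] = 4 + 5 = 9, A[1][1] + B[1][1] = 5 + 1 = 6) = 6 (attained at k = 1)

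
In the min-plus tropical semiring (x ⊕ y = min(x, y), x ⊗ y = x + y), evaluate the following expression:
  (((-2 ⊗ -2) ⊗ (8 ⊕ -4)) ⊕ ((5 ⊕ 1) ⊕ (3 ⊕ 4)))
(((-2 ⊗ -2) ⊗ (8 ⊕ -4)) ⊕ ((5 ⊕ 1) ⊕ (3 ⊕ 4))) = -8

Expand innermost to outermost. Recall ⊕ takes the minimum of its arguments and ⊗ takes their sum. Working out the expression (((-2 ⊗ -2) ⊗ (8 ⊕ -4)) ⊕ ((5 ⊕ 1) ⊕ (3 ⊕ 4))) gives -8.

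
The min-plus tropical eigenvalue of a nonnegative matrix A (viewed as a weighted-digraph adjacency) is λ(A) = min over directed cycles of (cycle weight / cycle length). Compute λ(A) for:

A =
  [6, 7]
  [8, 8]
λ(A) = 6

Enumerate directed cycles and compute their means (weight / length). Sample:
  cycle 0 → 0: weight = 6, length = 1, mean = 6/1 ≈ 6.000
  cycle 1 → 1: weight = 8, length = 1, mean = 8/1 ≈ 8.000
  cycle 0 → 1 → 0: weight = 15, length = 2, mean = 15/2 ≈ 7.500
  cycle 1 → 0 → 1: weight = 15, length = 2, mean = 15/2 ≈ 7.500
Minimum mean = 6.000, attained e.g. along the cycle 0 → 0 with weight 6 and length 1. So λ(A) = 6/1 = 6.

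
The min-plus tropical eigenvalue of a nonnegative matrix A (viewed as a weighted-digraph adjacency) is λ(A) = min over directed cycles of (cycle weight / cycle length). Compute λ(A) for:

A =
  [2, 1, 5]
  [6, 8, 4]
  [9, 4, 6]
λ(A) = 2

Enumerate directed cycles and compute their means (weight / length). Sample:
  cycle 0 → 0: weight = 2, length = 1, mean = 2/1 ≈ 2.000
  cycle 1 → 1: weight = 8, length = 1, mean = 8/1 ≈ 8.000
  cycle 2 → 2: weight = 6, length = 1, mean = 6/1 ≈ 6.000
  cycle 0 → 1 → 0: weight = 7, length = 2, mean = 7/2 ≈ 3.500
  cycle 0 → 2 → 0: weight = 14, length = 2, mean = 14/2 ≈ 7.000
  cycle 1 → 0 → 1: weight = 7, length = 2, mean = 7/2 ≈ 3.500
Minimum mean = 2.000, attained e.g. along the cycle 0 → 0 with weight 2 and length 1. So λ(A) = 2/1 = 2.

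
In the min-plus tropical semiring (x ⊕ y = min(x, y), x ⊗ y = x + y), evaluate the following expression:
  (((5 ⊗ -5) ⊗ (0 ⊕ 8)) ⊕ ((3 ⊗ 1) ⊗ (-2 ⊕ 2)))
(((5 ⊗ -5) ⊗ (0 ⊕ 8)) ⊕ ((3 ⊗ 1) ⊗ (-2 ⊕ 2))) = 0

Expand innermost to outermost. Recall ⊕ takes the minimum of its arguments and ⊗ takes their sum. Working out the expression (((5 ⊗ -5) ⊗ (0 ⊕ 8)) ⊕ ((3 ⊗ 1) ⊗ (-2 ⊕ 2))) gives 0.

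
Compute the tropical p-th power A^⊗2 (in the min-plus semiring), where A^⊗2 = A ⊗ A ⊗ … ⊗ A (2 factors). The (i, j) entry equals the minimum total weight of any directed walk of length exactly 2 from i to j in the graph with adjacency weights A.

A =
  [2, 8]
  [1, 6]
A^⊗2 =
  [4, 10]
  [3, 9]

Each entry (A^⊗2)_ij equals the minimum over all length-2 walks i = v_0 → v_1 → … → v_2 = j of Σ_t A[v_t][v_{t+1}]. For example, for (i, j) = (0, 1) we minimise over 2 possible intermediate vertex sequences; the minimum is 10, attained along the walk 0 → 0 → 1.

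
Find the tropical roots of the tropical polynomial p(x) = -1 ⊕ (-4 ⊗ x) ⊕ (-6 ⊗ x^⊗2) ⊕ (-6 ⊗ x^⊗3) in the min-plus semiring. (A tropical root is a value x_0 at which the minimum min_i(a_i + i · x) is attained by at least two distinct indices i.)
Roots: {0, 2, 3}

Each tropical root is a break point of the lower envelope of the lines y = a_i + i · x (there are 4 lines, with slopes 0, 1, ..., 3). Only the lines that attain the minimum somewhere contribute to roots; other lines are dominated. Here the surviving (envelope) indices are i = 3, i = 2, i = 1, i = 0.
Intersections between consecutive envelope lines give the roots: for adjacent envelope indices i < j the intersection is x = (a_i − a_j) / (j − i). Reading off the sorted break points: {0, 2, 3}.
Verification: at each break x_0, at least two indices attain the minimum of min_i(a_i + i · x_0).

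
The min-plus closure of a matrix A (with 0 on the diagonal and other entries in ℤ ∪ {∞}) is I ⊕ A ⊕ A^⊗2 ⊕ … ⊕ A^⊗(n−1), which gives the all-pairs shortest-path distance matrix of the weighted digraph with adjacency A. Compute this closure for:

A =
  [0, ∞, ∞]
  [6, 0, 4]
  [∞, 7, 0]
Closure =
  [0, ∞, ∞]
  [6, 0, 4]
  [13, 7, 0]

This is the Floyd-Warshall all-pairs shortest-path computation. For each intermediate vertex k = 0, 1, …, 2, update dist[i][j] ← min(dist[i][j], dist[i][k] + dist[k][j]). The final matrix gives, for each (i, j), the minimum total weight of any directed path from i to j (possibly empty when i = j).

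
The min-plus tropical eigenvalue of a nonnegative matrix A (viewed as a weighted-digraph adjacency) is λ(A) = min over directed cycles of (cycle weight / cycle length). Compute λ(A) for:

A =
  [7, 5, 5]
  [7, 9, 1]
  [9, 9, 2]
λ(A) = 2

Enumerate directed cycles and compute their means (weight / length). Sample:
  cycle 0 → 0: weight = 7, length = 1, mean = 7/1 ≈ 7.000
  cycle 1 → 1: weight = 9, length = 1, mean = 9/1 ≈ 9.000
  cycle 2 → 2: weight = 2, length = 1, mean = 2/1 ≈ 2.000
  cycle 0 → 1 → 0: weight = 12, length = 2, mean = 12/2 ≈ 6.000
  cycle 0 → 2 → 0: weight = 14, length = 2, mean = 14/2 ≈ 7.000
  cycle 1 → 0 → 1: weight = 12, length = 2, mean = 12/2 ≈ 6.000
Minimum mean = 2.000, attained e.g. along the cycle 2 → 2 with weight 2 and length 1. So λ(A) = 2/1 = 2.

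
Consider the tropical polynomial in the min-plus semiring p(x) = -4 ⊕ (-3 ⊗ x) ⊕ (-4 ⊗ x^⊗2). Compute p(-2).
p(-2) = -8

A tropical monomial a ⊗ x^⊗i evaluates to a + i · x. Evaluating each term at x = -2:
  Term 0 contributes -4 + 0 · -2 = -4
  Term 1 contributes -3 + 1 · -2 = -5
  Term 2 contributes -4 + 2 · -2 = -8
p(-2) = ⊕ of these = min[-4, -5, -8] = -8.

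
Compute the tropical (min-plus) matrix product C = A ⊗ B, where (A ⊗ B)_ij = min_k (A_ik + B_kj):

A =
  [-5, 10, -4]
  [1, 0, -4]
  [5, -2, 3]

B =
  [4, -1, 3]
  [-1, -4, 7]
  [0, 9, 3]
A ⊗ B =
  [-4, -6, -2]
  [-4, -4, -1]
  [-3, -6, 5]

Apply the min-plus product entry-by-entry:
  C[0][0] = min over k of (A[0][0] + B[0][0] = -5 + 4 = -1, A[0][1] + B[1][0] = 10 + -1 = 9, A[0][2] + B[2][0] = -4 + 0 = -4) = -4 (attained at k = 2)
  C[0][1] = min over k of (A[0][0] + B[0][1] = -5 + -1 = -6, A[0][1] + B[1][1] = 10 + -4 = 6, A[0][2] + B[2][1] = -4 + 9 = 5) = -6 (attained at k = 0)
  C[0][2] = min over k of (A[0][0] + B[0][2] = -5 + 3 = -2, A[0][1] + B[1][2] = 10 + 7 = 17, A[0][2] + B[2][2] = -4 + 3 = -1) = -2 (attained at k = 0)
  C[1][0] = min over k of (A[1][0] + B[0][0] = 1 + 4 = 5, A[1][1] + B[1][0] = 0 + -1 = -1, A[1][2] + B[2][0] = -4 + 0 = -4) = -4 (attained at k = 2)
  C[1][1] = min over k of (A[1][0] + B[0][1] = 1 + -1 = 0, A[1][1] + B[1][1] = 0 + -4 = -4, A[1][2] + B[2][1] = -4 + 9 = 5) = -4 (attained at k = 1)
  C[1][2] = min over k of (A[1][0] + B[0][2] = 1 + 3 = 4, A[1][1] + B[1][2] = 0 + 7 = 7, A[1][2] + B[2][2] = -4 + 3 = -1) = -1 (attained at k = 2)
  C[2][0] = min over k of (A[2][0] + B[0][0] = 5 + 4 = 9, A[2][1] + B[1][0] = -2 + -1 = -3, A[2][2] + B[2][0] = 3 + 0 = 3) = -3 (attained at k = 1)
  C[2][1] = min over k of (A[2][0] + B[0][1] = 5 + -1 = 4, A[2][1] + B[1][1] = -2 + -4 = -6, A[2][2] + B[2][1] = 3 + 9 = 12) = -6 (attained at k = 1)
  C[2][2] = min over k of (A[2][0] + B[0][2] = 5 + 3 = 8, A[2][1] + B[1][2] = -2 + 7 = 5, A[2][2] + B[2][2] = 3 + 3 = 6) = 5 (attained at k = 1)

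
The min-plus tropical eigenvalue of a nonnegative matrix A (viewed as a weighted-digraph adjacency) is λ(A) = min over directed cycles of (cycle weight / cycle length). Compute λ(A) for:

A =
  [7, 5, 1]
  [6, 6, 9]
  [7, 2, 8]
λ(A) = 3

Enumerate directed cycles and compute their means (weight / length). Sample:
  cycle 0 → 0: weight = 7, length = 1, mean = 7/1 ≈ 7.000
  cycle 1 → 1: weight = 6, length = 1, mean = 6/1 ≈ 6.000
  cycle 2 → 2: weight = 8, length = 1, mean = 8/1 ≈ 8.000
  cycle 0 → 1 → 0: weight = 11, length = 2, mean = 11/2 ≈ 5.500
  cycle 0 → 2 → 0: weight = 8, length = 2, mean = 8/2 ≈ 4.000
  cycle 1 → 0 → 1: weight = 11, length = 2, mean = 11/2 ≈ 5.500
Minimum mean = 3.000, attained e.g. along the cycle 0 → 2 → 1 → 0 with weight 9 and length 3. So λ(A) = 9/3 = 3.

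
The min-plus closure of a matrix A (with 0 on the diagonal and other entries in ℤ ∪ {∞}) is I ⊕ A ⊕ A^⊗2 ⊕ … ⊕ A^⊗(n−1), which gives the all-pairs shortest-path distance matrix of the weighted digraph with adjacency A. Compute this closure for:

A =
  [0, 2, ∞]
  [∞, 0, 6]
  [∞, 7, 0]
Closure =
  [0, 2, 8]
  [∞, 0, 6]
  [∞, 7, 0]

This is the Floyd-Warshall all-pairs shortest-path computation. For each intermediate vertex k = 0, 1, …, 2, update dist[i][j] ← min(dist[i][j], dist[i][k] + dist[k][j]). The final matrix gives, for each (i, j), the minimum total weight of any directed path from i to j (possibly empty when i = j).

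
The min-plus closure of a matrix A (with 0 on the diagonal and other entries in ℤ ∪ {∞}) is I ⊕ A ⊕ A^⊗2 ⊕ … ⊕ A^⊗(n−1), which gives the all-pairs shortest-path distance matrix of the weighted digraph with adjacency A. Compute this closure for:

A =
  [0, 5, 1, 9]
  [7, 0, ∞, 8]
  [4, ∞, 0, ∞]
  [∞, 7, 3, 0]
Closure =
  [0, 5, 1, 9]
  [7, 0, 8, 8]
  [4, 9, 0, 13]
  [7, 7, 3, 0]

This is the Floyd-Warshall all-pairs shortest-path computation. For each intermediate vertex k = 0, 1, …, 3, update dist[i][j] ← min(dist[i][j], dist[i][k] + dist[k][j]). The final matrix gives, for each (i, j), the minimum total weight of any directed path from i to j (possibly empty when i = j).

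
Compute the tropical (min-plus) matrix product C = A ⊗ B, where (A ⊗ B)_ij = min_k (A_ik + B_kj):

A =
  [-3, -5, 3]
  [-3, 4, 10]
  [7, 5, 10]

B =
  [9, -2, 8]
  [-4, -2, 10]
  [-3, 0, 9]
A ⊗ B =
  [-9, -7, 5]
  [0, -5, 5]
  [1, 3, 15]

Apply the min-plus product entry-by-entry:
  C[0][0] = min over k of (A[0][0] + B[0][0] = -3 + 9 = 6, A[0][1] + B[1][0] = -5 + -4 = -9, A[0][2] + B[2][0] = 3 + -3 = 0) = -9 (attained at k = 1)
  C[0][1] = min over k of (A[0][0] + B[0][1] = -3 + -2 = -5, A[0][1] + B[1][1] = -5 + -2 = -7, A[0][2] + B[2][1] = 3 + 0 = 3) = -7 (attained at k = 1)
  C[0][2] = min over k of (A[0][0] + B[0][2] = -3 + 8 = 5, A[0][1] + B[1][2] = -5 + 10 = 5, A[0][2] + B[2][2] = 3 + 9 = 12) = 5 (attained at k = 0)
  C[1][0] = min over k of (A[1][0] + B[0][0] = -3 + 9 = 6, A[1][1] + B[1][0] = 4 + -4 = 0, A[1][2] + B[2][0] = 10 + -3 = 7) = 0 (attained at k = 1)
  C[1][1] = min over k of (A[1][0] + B[0][1] = -3 + -2 = -5, A[1][1] + B[1][1] = 4 + -2 = 2, A[1][2] + B[2][1] = 10 + 0 = 10) = -5 (attained at k = 0)
  C[1][2] = min over k of (A[1][0] + B[0][2] = -3 + 8 = 5, A[1][1] + B[1][2] = 4 + 10 = 14, A[1][2] + B[2][2] = 10 + 9 = 19) = 5 (attained at k = 0)
  C[2][0] = min over k of (A[2][0] + B[0][0] = 7 + 9 = 16, A[2][1] + B[1][0] = 5 + -4 = 1, A[2][2] + B[2][0] = 10 + -3 = 7) = 1 (attained at k = 1)
  C[2][1] = min over k of (A[2][0] + B[0][1] = 7 + -2 = 5, A[2][1] + B[1][1] = 5 + -2 = 3, A[2][2] + B[2][1] = 10 + 0 = 10) = 3 (attained at k = 1)
  C[2][2] = min over k of (A[2][0] + B[0][2] = 7 + 8 = 15, A[2][1] + B[1][2] = 5 + 10 = 15, A[2][2] + B[2][2] = 10 + 9 = 19) = 15 (attained at k = 0)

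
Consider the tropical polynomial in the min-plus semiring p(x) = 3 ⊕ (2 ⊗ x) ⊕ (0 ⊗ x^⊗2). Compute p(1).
p(1) = 2

A tropical monomial a ⊗ x^⊗i evaluates to a + i · x. Evaluating each term at x = 1:
  Term 0 contributes 3 + 0 · 1 = 3
  Term 1 contributes 2 + 1 · 1 = 3
  Term 2 contributes 0 + 2 · 1 = 2
p(1) = ⊕ of these = min[3, 3, 2] = 2.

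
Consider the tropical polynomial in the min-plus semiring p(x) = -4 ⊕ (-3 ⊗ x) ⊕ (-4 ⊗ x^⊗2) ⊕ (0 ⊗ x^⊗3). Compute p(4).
p(4) = -4

A tropical monomial a ⊗ x^⊗i evaluates to a + i · x. Evaluating each term at x = 4:
  Term 0 contributes -4 + 0 · 4 = -4
  Term 1 contributes -3 + 1 · 4 = 1
  Term 2 contributes -4 + 2 · 4 = 4
  Term 3 contributes 0 + 3 · 4 = 12
p(4) = ⊕ of these = min[-4, 1, 4, 12] = -4.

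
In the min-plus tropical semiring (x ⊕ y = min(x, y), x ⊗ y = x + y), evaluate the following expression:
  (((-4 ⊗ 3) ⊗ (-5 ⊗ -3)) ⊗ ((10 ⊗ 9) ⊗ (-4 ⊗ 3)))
(((-4 ⊗ 3) ⊗ (-5 ⊗ -3)) ⊗ ((10 ⊗ 9) ⊗ (-4 ⊗ 3))) = 9

Expand innermost to outermost. Recall ⊕ takes the minimum of its arguments and ⊗ takes their sum. Working out the expression (((-4 ⊗ 3) ⊗ (-5 ⊗ -3)) ⊗ ((10 ⊗ 9) ⊗ (-4 ⊗ 3))) gives 9.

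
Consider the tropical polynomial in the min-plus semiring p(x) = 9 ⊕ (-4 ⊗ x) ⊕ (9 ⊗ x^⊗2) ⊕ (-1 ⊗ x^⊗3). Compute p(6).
p(6) = 2

A tropical monomial a ⊗ x^⊗i evaluates to a + i · x. Evaluating each term at x = 6:
  Term 0 contributes 9 + 0 · 6 = 9
  Term 1 contributes -4 + 1 · 6 = 2
  Term 2 contributes 9 + 2 · 6 = 21
  Term 3 contributes -1 + 3 · 6 = 17
p(6) = ⊕ of these = min[9, 2, 21, 17] = 2.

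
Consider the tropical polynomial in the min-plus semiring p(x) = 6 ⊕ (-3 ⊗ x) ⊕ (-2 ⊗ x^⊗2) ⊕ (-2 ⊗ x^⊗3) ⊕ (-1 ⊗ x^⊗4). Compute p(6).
p(6) = 3

A tropical monomial a ⊗ x^⊗i evaluates to a + i · x. Evaluating each term at x = 6:
  Term 0 contributes 6 + 0 · 6 = 6
  Term 1 contributes -3 + 1 · 6 = 3
  Term 2 contributes -2 + 2 · 6 = 10
  Term 3 contributes -2 + 3 · 6 = 16
  Term 4 contributes -1 + 4 · 6 = 23
p(6) = ⊕ of these = min[6, 3, 10, 16, 23] = 3.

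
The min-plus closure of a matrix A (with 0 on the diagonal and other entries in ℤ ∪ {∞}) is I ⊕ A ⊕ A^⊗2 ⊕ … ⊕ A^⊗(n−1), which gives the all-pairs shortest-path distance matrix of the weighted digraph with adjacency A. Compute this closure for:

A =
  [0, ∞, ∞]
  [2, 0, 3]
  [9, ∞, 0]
Closure =
  [0, ∞, ∞]
  [2, 0, 3]
  [9, ∞, 0]

This is the Floyd-Warshall all-pairs shortest-path computation. For each intermediate vertex k = 0, 1, …, 2, update dist[i][j] ← min(dist[i][j], dist[i][k] + dist[k][j]). The final matrix gives, for each (i, j), the minimum total weight of any directed path from i to j (possibly empty when i = j).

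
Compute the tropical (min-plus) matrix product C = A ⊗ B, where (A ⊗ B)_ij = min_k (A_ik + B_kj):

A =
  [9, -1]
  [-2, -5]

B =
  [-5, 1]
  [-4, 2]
A ⊗ B =
  [-5, 1]
  [-9, -3]

Apply the min-plus product entry-by-entry:
  C[0][0] = min over k of (A[0][0] + B[0][0] = 9 + -5 = 4, A[0][1] + B[1][0] = -1 + -4 = -5) = -5 (attained at k = 1)
  C[0][1] = min over k of (A[0][0] + B[0][1] = 9 + 1 = 10, A[0][1] + B[1][1] = -1 + 2 = 1) = 1 (attained at k = 1)
  C[1][0] = min over k of (A[1][0] + B[0][0] = -2 + -5 = -7, A[1][1] + B[1][0] = -5 + -4 = -9) = -9 (attained at k = 1)
  C[1][1] = min over k of (A[1][0] + B[0][1] = -2 + 1 = -1, A[1][1] + B[1][1] = -5 + 2 = -3) = -3 (attained at k = 1)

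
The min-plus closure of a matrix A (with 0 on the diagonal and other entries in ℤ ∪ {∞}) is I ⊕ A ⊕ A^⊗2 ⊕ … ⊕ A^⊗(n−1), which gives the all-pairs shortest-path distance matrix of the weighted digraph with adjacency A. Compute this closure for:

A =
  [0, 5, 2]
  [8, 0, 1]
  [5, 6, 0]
Closure =
  [0, 5, 2]
  [6, 0, 1]
  [5, 6, 0]

This is the Floyd-Warshall all-pairs shortest-path computation. For each intermediate vertex k = 0, 1, …, 2, update dist[i][j] ← min(dist[i][j], dist[i][k] + dist[k][j]). The final matrix gives, for each (i, j), the minimum total weight of any directed path from i to j (possibly empty when i = j).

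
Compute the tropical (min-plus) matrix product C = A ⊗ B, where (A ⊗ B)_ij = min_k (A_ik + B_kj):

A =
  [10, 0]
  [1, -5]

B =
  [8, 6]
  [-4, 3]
A ⊗ B =
  [-4, 3]
  [-9, -2]

Apply the min-plus product entry-by-entry:
  C[0][0] = min over k of (A[0][0] + B[0][0] = 10 + 8 = 18, A[0][1] + B[1][0] = 0 + -4 = -4) = -4 (attained at k = 1)
  C[0][1] = min over k of (A[0][0] + B[0][1] = 10 + 6 = 16, A[0][1] + B[1][1] = 0 + 3 = 3) = 3 (attained at k = 1)
  C[1][0] = min over k of (A[1][0] + B[0][0] = 1 + 8 = 9, A[1][1] + B[1][0] = -5 + -4 = -9) = -9 (attained at k = 1)
  C[1][1] = min over k of (A[1][0] + B[0][1] = 1 + 6 = 7, A[1][1] + B[1][1] = -5 + 3 = -2) = -2 (attained at k = 1)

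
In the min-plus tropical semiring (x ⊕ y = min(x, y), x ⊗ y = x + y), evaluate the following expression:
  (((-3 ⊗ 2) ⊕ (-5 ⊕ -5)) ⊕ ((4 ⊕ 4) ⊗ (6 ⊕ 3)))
(((-3 ⊗ 2) ⊕ (-5 ⊕ -5)) ⊕ ((4 ⊕ 4) ⊗ (6 ⊕ 3))) = -5

Expand innermost to outermost. Recall ⊕ takes the minimum of its arguments and ⊗ takes their sum. Working out the expression (((-3 ⊗ 2) ⊕ (-5 ⊕ -5)) ⊕ ((4 ⊕ 4) ⊗ (6 ⊕ 3))) gives -5.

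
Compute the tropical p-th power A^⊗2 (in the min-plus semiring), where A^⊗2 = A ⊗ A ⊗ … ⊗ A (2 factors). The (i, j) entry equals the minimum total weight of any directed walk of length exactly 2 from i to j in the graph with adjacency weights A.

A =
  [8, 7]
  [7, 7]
A^⊗2 =
  [14, 14]
  [14, 14]

Each entry (A^⊗2)_ij equals the minimum over all length-2 walks i = v_0 → v_1 → … → v_2 = j of Σ_t A[v_t][v_{t+1}]. For example, for (i, j) = (0, 1) we minimise over 2 possible intermediate vertex sequences; the minimum is 14, attained along the walk 0 → 1 → 1.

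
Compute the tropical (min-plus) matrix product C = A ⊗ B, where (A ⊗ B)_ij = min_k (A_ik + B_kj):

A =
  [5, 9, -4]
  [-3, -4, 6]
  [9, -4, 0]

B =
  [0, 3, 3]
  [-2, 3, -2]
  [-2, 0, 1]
A ⊗ B =
  [-6, -4, -3]
  [-6, -1, -6]
  [-6, -1, -6]

Apply the min-plus product entry-by-entry:
  C[0][0] = min over k of (A[0][0] + B[0][0] = 5 + 0 = 5, A[0][1] + B[1][0] = 9 + -2 = 7, A[0][2] + B[2][0] = -4 + -2 = -6) = -6 (attained at k = 2)
  C[0][1] = min over k of (A[0][0] + B[0][1] = 5 + 3 = 8, A[0][1] + B[1][1] = 9 + 3 = 12, A[0][2] + B[2][1] = -4 + 0 = -4) = -4 (attained at k = 2)
  C[0][2] = min over k of (A[0][0] + B[0][2] = 5 + 3 = 8, A[0][1] + B[1][2] = 9 + -2 = 7, A[0][2] + B[2][2] = -4 + 1 = -3) = -3 (attained at k = 2)
  C[1][0] = min over k of (A[1][0] + B[0][0] = -3 + 0 = -3, A[1][1] + B[1][0] = -4 + -2 = -6, A[1][2] + B[2][0] = 6 + -2 = 4) = -6 (attained at k = 1)
  C[1][1] = min over k of (A[1][0] + B[0][1] = -3 + 3 = 0, A[1][1] + B[1][1] = -4 + 3 = -1, A[1][2] + B[2][1] = 6 + 0 = 6) = -1 (attained at k = 1)
  C[1][2] = min over k of (A[1][0] + B[0][2] = -3 + 3 = 0, A[1][1] + B[1][2] = -4 + -2 = -6, A[1][2] + B[2][2] = 6 + 1 = 7) = -6 (attained at k = 1)
  C[2][0] = min over k of (A[2][0] + B[0][0] = 9 + 0 = 9, A[2][1] + B[1][0] = -4 + -2 = -6, A[2][2] + B[2][0] = 0 + -2 = -2) = -6 (attained at k = 1)
  C[2][1] = min over k of (A[2][0] + B[0][1] = 9 + 3 = 12, A[2][1] + B[1][1] = -4 + 3 = -1, A[2][2] + B[2][1] = 0 + 0 = 0) = -1 (attained at k = 1)
  C[2][2] = min over k of (A[2][0] + B[0][2] = 9 + 3 = 12, A[2][1] + B[1][2] = -4 + -2 = -6, A[2][2] + B[2][2] = 0 + 1 = 1) = -6 (attained at k = 1)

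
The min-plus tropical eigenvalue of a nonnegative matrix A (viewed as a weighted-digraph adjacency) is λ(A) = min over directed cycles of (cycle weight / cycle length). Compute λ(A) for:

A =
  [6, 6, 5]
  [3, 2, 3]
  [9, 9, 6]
λ(A) = 2

Enumerate directed cycles and compute their means (weight / length). Sample:
  cycle 0 → 0: weight = 6, length = 1, mean = 6/1 ≈ 6.000
  cycle 1 → 1: weight = 2, length = 1, mean = 2/1 ≈ 2.000
  cycle 2 → 2: weight = 6, length = 1, mean = 6/1 ≈ 6.000
  cycle 0 → 1 → 0: weight = 9, length = 2, mean = 9/2 ≈ 4.500
  cycle 0 → 2 → 0: weight = 14, length = 2, mean = 14/2 ≈ 7.000
  cycle 1 → 0 → 1: weight = 9, length = 2, mean = 9/2 ≈ 4.500
Minimum mean = 2.000, attained e.g. along the cycle 1 → 1 with weight 2 and length 1. So λ(A) = 2/1 = 2.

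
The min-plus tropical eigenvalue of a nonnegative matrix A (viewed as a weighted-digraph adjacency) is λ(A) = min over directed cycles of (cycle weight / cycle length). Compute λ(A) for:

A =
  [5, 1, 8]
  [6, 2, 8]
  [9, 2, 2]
λ(A) = 2

Enumerate directed cycles and compute their means (weight / length). Sample:
  cycle 0 → 0: weight = 5, length = 1, mean = 5/1 ≈ 5.000
  cycle 1 → 1: weight = 2, length = 1, mean = 2/1 ≈ 2.000
  cycle 2 → 2: weight = 2, length = 1, mean = 2/1 ≈ 2.000
  cycle 0 → 1 → 0: weight = 7, length = 2, mean = 7/2 ≈ 3.500
  cycle 0 → 2 → 0: weight = 17, length = 2, mean = 17/2 ≈ 8.500
  cycle 1 → 0 → 1: weight = 7, length = 2, mean = 7/2 ≈ 3.500
Minimum mean = 2.000, attained e.g. along the cycle 1 → 1 with weight 2 and length 1. So λ(A) = 2/1 = 2.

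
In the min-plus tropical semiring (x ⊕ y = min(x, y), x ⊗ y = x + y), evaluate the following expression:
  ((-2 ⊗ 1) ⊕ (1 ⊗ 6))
((-2 ⊗ 1) ⊕ (1 ⊗ 6)) = -1

Expand innermost to outermost. Recall ⊕ takes the minimum of its arguments and ⊗ takes their sum. Working out the expression ((-2 ⊗ 1) ⊕ (1 ⊗ 6)) gives -1.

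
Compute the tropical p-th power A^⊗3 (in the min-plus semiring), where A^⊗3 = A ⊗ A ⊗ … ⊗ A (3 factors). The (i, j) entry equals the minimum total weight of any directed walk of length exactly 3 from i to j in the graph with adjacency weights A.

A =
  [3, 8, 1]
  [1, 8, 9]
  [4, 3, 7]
A^⊗3 =
  [5, 7, 6]
  [6, 5, 5]
  [7, 8, 5]

Each entry (A^⊗3)_ij equals the minimum over all length-3 walks i = v_0 → v_1 → … → v_3 = j of Σ_t A[v_t][v_{t+1}]. For example, for (i, j) = (0, 2) we minimise over 9 possible intermediate vertex sequences; the minimum is 6, attained along the walk 0 → 2 → 0 → 2.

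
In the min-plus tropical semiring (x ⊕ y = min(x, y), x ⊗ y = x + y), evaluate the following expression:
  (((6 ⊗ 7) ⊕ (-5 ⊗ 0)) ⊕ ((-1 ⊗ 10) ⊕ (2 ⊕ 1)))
(((6 ⊗ 7) ⊕ (-5 ⊗ 0)) ⊕ ((-1 ⊗ 10) ⊕ (2 ⊕ 1))) = -5

Expand innermost to outermost. Recall ⊕ takes the minimum of its arguments and ⊗ takes their sum. Working out the expression (((6 ⊗ 7) ⊕ (-5 ⊗ 0)) ⊕ ((-1 ⊗ 10) ⊕ (2 ⊕ 1))) gives -5.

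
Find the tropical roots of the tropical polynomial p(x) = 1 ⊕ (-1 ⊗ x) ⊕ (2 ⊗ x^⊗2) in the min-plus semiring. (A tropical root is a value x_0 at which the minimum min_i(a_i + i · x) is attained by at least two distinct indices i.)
Roots: {-3, 2}

Each tropical root is a break point of the lower envelope of the lines y = a_i + i · x (there are 3 lines, with slopes 0, 1, ..., 2). Only the lines that attain the minimum somewhere contribute to roots; other lines are dominated. Here the surviving (envelope) indices are i = 2, i = 1, i = 0.
Intersections between consecutive envelope lines give the roots: for adjacent envelope indices i < j the intersection is x = (a_i − a_j) / (j − i). Reading off the sorted break points: {-3, 2}.
Verification: at each break x_0, at least two indices attain the minimum of min_i(a_i + i · x_0).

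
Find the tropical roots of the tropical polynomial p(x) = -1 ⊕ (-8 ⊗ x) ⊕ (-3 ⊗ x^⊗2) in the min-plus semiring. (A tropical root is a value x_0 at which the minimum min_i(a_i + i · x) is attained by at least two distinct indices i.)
Roots: {-5, 7}

Each tropical root is a break point of the lower envelope of the lines y = a_i + i · x (there are 3 lines, with slopes 0, 1, ..., 2). Only the lines that attain the minimum somewhere contribute to roots; other lines are dominated. Here the surviving (envelope) indices are i = 2, i = 1, i = 0.
Intersections between consecutive envelope lines give the roots: for adjacent envelope indices i < j the intersection is x = (a_i − a_j) / (j − i). Reading off the sorted break points: {-5, 7}.
Verification: at each break x_0, at least two indices attain the minimum of min_i(a_i + i · x_0).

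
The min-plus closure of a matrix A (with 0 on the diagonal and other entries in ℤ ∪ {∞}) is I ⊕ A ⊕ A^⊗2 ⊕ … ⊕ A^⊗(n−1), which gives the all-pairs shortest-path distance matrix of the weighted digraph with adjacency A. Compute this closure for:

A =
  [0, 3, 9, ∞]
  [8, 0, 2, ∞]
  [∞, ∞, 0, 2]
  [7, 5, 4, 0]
Closure =
  [0, 3, 5, 7]
  [8, 0, 2, 4]
  [9, 7, 0, 2]
  [7, 5, 4, 0]

This is the Floyd-Warshall all-pairs shortest-path computation. For each intermediate vertex k = 0, 1, …, 3, update dist[i][j] ← min(dist[i][j], dist[i][k] + dist[k][j]). The final matrix gives, for each (i, j), the minimum total weight of any directed path from i to j (possibly empty when i = j).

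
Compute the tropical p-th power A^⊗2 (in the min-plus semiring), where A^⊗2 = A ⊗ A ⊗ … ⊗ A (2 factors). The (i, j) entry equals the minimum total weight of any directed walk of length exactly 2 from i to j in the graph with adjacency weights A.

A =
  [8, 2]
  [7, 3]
A^⊗2 =
  [9, 5]
  [10, 6]

Each entry (A^⊗2)_ij equals the minimum over all length-2 walks i = v_0 → v_1 → … → v_2 = j of Σ_t A[v_t][v_{t+1}]. For example, for (i, j) = (0, 1) we minimise over 2 possible intermediate vertex sequences; the minimum is 5, attained along the walk 0 → 1 → 1.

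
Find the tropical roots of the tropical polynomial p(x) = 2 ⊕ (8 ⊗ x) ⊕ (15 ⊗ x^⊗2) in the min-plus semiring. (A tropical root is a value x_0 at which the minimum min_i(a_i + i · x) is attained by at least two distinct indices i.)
Roots: {-7, -6}

Each tropical root is a break point of the lower envelope of the lines y = a_i + i · x (there are 3 lines, with slopes 0, 1, ..., 2). Only the lines that attain the minimum somewhere contribute to roots; other lines are dominated. Here the surviving (envelope) indices are i = 2, i = 1, i = 0.
Intersections between consecutive envelope lines give the roots: for adjacent envelope indices i < j the intersection is x = (a_i − a_j) / (j − i). Reading off the sorted break points: {-7, -6}.
Verification: at each break x_0, at least two indices attain the minimum of min_i(a_i + i · x_0).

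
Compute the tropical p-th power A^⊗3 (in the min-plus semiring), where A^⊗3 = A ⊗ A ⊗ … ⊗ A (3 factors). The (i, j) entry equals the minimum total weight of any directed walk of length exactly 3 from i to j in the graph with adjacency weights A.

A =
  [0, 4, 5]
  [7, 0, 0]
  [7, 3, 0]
A^⊗3 =
  [0, 4, 4]
  [7, 0, 0]
  [7, 3, 0]

Each entry (A^⊗3)_ij equals the minimum over all length-3 walks i = v_0 → v_1 → … → v_3 = j of Σ_t A[v_t][v_{t+1}]. For example, for (i, j) = (0, 2) we minimise over 9 possible intermediate vertex sequences; the minimum is 4, attained along the walk 0 → 0 → 1 → 2.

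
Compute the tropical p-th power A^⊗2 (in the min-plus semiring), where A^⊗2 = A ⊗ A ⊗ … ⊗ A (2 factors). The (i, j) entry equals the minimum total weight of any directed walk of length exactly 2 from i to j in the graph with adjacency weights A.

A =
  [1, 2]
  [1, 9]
A^⊗2 =
  [2, 3]
  [2, 3]

Each entry (A^⊗2)_ij equals the minimum over all length-2 walks i = v_0 → v_1 → … → v_2 = j of Σ_t A[v_t][v_{t+1}]. For example, for (i, j) = (0, 1) we minimise over 2 possible intermediate vertex sequences; the minimum is 3, attained along the walk 0 → 0 → 1.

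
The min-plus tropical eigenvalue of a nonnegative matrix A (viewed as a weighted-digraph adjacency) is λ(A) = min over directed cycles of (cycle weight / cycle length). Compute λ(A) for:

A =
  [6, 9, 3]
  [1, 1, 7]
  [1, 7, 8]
λ(A) = 1

Enumerate directed cycles and compute their means (weight / length). Sample:
  cycle 0 → 0: weight = 6, length = 1, mean = 6/1 ≈ 6.000
  cycle 1 → 1: weight = 1, length = 1, mean = 1/1 ≈ 1.000
  cycle 2 → 2: weight = 8, length = 1, mean = 8/1 ≈ 8.000
  cycle 0 → 1 → 0: weight = 10, length = 2, mean = 10/2 ≈ 5.000
  cycle 0 → 2 → 0: weight = 4, length = 2, mean = 4/2 ≈ 2.000
  cycle 1 → 0 → 1: weight = 10, length = 2, mean = 10/2 ≈ 5.000
Minimum mean = 1.000, attained e.g. along the cycle 1 → 1 with weight 1 and length 1. So λ(A) = 1/1 = 1.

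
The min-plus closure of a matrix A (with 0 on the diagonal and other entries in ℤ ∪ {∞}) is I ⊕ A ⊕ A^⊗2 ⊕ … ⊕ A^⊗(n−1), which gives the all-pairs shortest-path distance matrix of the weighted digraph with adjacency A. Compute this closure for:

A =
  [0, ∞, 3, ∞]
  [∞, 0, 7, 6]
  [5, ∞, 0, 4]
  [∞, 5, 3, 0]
Closure =
  [0, 12, 3, 7]
  [12, 0, 7, 6]
  [5, 9, 0, 4]
  [8, 5, 3, 0]

This is the Floyd-Warshall all-pairs shortest-path computation. For each intermediate vertex k = 0, 1, …, 3, update dist[i][j] ← min(dist[i][j], dist[i][k] + dist[k][j]). The final matrix gives, for each (i, j), the minimum total weight of any directed path from i to j (possibly empty when i = j).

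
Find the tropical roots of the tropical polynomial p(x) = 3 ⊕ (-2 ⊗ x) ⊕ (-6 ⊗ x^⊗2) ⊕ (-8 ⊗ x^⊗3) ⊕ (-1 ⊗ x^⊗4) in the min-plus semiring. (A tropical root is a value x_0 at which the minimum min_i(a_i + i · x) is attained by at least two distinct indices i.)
Roots: {-7, 2, 4, 5}

Each tropical root is a break point of the lower envelope of the lines y = a_i + i · x (there are 5 lines, with slopes 0, 1, ..., 4). Only the lines that attain the minimum somewhere contribute to roots; other lines are dominated. Here the surviving (envelope) indices are i = 4, i = 3, i = 2, i = 1, i = 0.
Intersections between consecutive envelope lines give the roots: for adjacent envelope indices i < j the intersection is x = (a_i − a_j) / (j − i). Reading off the sorted break points: {-7, 2, 4, 5}.
Verification: at each break x_0, at least two indices attain the minimum of min_i(a_i + i · x_0).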